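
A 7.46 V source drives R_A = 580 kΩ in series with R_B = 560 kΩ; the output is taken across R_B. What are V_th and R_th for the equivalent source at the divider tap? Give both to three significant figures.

V_th = 3.66 V, R_th = 285 kΩ

V_th is the open-circuit tap voltage: 7.46 × 560/(580 + 560) = 3.66 V.
With the supply zeroed, R_A and R_B appear in parallel from the tap: R_th = R_A‖R_B = (580 × 560)/1140 = 285 kΩ.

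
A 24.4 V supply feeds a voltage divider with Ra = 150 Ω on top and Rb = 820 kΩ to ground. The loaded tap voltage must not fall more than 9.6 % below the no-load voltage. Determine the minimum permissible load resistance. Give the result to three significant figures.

R_L(min) ≈ 1.41 kΩ

Output resistance R_th = Ra‖Rb = (150 × 820000)/820200 = 150.0 Ω.
The fractional drop is R_th/(R_th + R_L); requiring this ≤ 0.0960 gives R_L ≥ R_th(1/0.0960 − 1) = 150.0 × 9.417 = 1.41 kΩ.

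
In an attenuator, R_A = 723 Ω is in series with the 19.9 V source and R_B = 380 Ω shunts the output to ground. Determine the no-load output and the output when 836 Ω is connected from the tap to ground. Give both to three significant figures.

Open-circuit: V = 19.9 × 380/(723 + 380) = 6.86 V.
With the load, R_B becomes R_B‖R_L = 261.2 Ω, so V = 19.9 × 261.2/984.2 = 5.28 V.

Unloaded: 6.86 V; loaded: 5.28 V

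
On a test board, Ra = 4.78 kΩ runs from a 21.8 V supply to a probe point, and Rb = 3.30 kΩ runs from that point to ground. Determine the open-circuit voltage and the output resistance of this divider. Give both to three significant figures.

V_th is the open-circuit tap voltage: 21.8 × 3.30/(4.78 + 3.30) = 8.90 V.
With the supply zeroed, Ra and Rb appear in parallel from the tap: R_th = Ra‖Rb = (4.78 × 3.30)/8.080 = 1.95 kΩ.

V_th = 8.90 V, R_th = 1.95 kΩ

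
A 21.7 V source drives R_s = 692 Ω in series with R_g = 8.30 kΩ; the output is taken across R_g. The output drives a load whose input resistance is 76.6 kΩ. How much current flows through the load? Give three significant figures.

R_g‖R_L = 7489 Ω; V_out = 21.7 × 7489/8181 = 19.86 V.
I_L = V_out / R_L = 19.86 / 76.6 kΩ = 0.259 mA.

I_L ≈ 0.259 mA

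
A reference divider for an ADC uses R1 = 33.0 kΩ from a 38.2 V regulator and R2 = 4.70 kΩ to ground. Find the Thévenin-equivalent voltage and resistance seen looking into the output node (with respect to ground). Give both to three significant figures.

V_th = 4.76 V, R_th = 4.11 kΩ

V_th is the open-circuit tap voltage: 38.2 × 4.70/(33.0 + 4.70) = 4.76 V.
With the supply zeroed, R1 and R2 appear in parallel from the tap: R_th = R1‖R2 = (33.0 × 4.70)/37.70 = 4.11 kΩ.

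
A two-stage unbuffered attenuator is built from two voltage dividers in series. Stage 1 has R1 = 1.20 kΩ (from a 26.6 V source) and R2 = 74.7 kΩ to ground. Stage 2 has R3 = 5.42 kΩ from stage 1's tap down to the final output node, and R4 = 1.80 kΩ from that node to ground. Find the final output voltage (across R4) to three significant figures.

Stage 2 presents R3+R4 = 7.220 kΩ as a load on stage 1's tap.
Stage 1's lower leg becomes R2‖(R3+R4) = 6.584 kΩ, so V_mid = 26.6 × 6.584/7.784 = 22.50 V.
Stage 2 is itself unloaded: V_out = V_mid × R4/(R3+R4) = 22.50 × 1.80/7.220 = 5.61 V.

V_out ≈ 5.61 V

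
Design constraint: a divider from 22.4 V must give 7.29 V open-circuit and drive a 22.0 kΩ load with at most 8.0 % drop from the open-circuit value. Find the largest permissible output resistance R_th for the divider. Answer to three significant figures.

R_th ≤ 1.91 kΩ

Loading drop = R_th/(R_th + R_L) ≤ 0.0800, so R_th ≤ R_L · ε/(1−ε) = 22.0 kΩ × 0.0800/0.9200 = 1.91 kΩ.
(Any R1, R2 with R2/(R1+R2) = 0.325 and R1‖R2 ≤ 1.91 kΩ will meet the spec.)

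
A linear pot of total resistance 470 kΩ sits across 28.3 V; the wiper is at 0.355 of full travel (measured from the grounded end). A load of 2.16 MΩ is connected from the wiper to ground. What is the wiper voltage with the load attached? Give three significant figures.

V ≈ 9.57 V

The wiper splits the pot into (1−α)R = 303.1 kΩ above and αR = 166.8 kΩ below.
Lower section ‖ load = 154.9 kΩ.
V_wiper = 28.3 × 154.9/(303.1 + 154.9) = 9.57 V.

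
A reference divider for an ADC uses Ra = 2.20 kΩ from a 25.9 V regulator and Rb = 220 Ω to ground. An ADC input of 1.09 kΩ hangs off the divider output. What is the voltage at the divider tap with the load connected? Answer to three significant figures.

The load sits in parallel with Rb: Rb‖R_L = (220 × 1090) / (220 + 1090) = 183.1 Ω.
V_out = 25.9 × 183.1 / (2200 + 183.1) = 25.9 × 183.1/2383 = 1.99 V.

V_out ≈ 1.99 V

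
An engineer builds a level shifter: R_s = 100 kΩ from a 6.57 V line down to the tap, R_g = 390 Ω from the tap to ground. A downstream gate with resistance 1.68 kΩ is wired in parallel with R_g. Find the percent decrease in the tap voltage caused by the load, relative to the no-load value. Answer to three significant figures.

18.8 %

The divider's output (Thévenin) resistance is R_s‖R_g = 388.5 Ω.
Fractional drop under load = R_th/(R_th + R_L) = 388.5 / (388.5 + 1680) = 0.1878.
So the output falls by 18.8 %.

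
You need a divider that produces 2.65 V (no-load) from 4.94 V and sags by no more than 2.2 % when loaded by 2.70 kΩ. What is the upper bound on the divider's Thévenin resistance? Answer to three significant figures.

R_th ≤ 60.7 Ω

Loading drop = R_th/(R_th + R_L) ≤ 0.0220, so R_th ≤ R_L · ε/(1−ε) = 2.70 kΩ × 0.0220/0.9780 = 60.7 Ω.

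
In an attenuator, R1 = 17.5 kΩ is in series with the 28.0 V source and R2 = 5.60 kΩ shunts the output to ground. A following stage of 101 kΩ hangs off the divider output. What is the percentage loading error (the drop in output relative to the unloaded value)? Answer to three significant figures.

The divider's output (Thévenin) resistance is R1‖R2 = 4.242 kΩ.
Fractional drop under load = R_th/(R_th + R_L) = 4.242 / (4.242 + 101) = 0.04031.
So the output falls by 4.03 %.

4.03 %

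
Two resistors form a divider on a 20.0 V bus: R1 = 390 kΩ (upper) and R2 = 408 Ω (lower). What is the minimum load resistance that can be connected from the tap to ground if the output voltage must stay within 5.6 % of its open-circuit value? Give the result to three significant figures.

Output resistance R_th = R1‖R2 = (390000 × 408)/390400 = 407.6 Ω.
The fractional drop is R_th/(R_th + R_L); requiring this ≤ 0.0560 gives R_L ≥ R_th(1/0.0560 − 1) = 407.6 × 16.86 = 6.87 kΩ.

R_L(min) ≈ 6.87 kΩ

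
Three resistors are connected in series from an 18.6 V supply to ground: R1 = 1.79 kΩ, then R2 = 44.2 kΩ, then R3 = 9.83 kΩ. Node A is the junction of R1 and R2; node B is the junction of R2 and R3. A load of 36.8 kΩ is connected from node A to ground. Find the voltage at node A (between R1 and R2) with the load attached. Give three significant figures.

Below node A the series string R2+R3 = 54.03 kΩ sits in parallel with the 36.8 kΩ load: 21.89 kΩ.
V_A = 18.6 × 21.89/(1.79 + 21.89) = 17.2 V.

V ≈ 17.2 V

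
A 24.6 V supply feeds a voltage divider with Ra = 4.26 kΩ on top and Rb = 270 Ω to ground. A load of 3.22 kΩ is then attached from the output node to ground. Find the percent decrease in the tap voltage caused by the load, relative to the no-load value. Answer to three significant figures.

The divider's output (Thévenin) resistance is Ra‖Rb = 253.9 Ω.
Fractional drop under load = R_th/(R_th + R_L) = 253.9 / (253.9 + 3220) = 0.07309.
So the output falls by 7.31 %.

7.31 %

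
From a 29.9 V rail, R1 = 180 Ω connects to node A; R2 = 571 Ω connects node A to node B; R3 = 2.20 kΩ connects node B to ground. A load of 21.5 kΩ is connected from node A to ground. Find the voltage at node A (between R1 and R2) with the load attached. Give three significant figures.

V ≈ 27.9 V

Below node A the series string R2+R3 = 2771 Ω sits in parallel with the 21500 Ω load: 2455 Ω.
V_A = 29.9 × 2455/(180 + 2455) = 27.9 V.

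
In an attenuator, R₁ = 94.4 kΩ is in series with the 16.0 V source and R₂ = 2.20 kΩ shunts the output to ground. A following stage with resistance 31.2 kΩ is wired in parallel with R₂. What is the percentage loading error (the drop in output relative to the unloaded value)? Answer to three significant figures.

6.45 %

The divider's output (Thévenin) resistance is R₁‖R₂ = 2.150 kΩ.
Fractional drop under load = R_th/(R_th + R_L) = 2.150 / (2.150 + 31.2) = 0.06446.
So the output falls by 6.45 %.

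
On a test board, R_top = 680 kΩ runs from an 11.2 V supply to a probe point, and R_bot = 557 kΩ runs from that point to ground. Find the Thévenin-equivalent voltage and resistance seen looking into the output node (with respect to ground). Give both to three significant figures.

V_th = 5.04 V, R_th = 306 kΩ

V_th is the open-circuit tap voltage: 11.2 × 557/(680 + 557) = 5.04 V.
With the supply zeroed, R_top and R_bot appear in parallel from the tap: R_th = R_top‖R_bot = (680 × 557)/1237 = 306 kΩ.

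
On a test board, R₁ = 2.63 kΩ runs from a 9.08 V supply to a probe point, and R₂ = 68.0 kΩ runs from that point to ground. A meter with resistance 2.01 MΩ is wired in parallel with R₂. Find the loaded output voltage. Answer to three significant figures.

The load sits in parallel with R₂: R₂‖R_L = (68.0 × 2010) / (68.0 + 2010) = 65.77 kΩ.
V_out = 9.08 × 65.77 / (2.63 + 65.77) = 9.08 × 65.77/68.40 = 8.73 V.

V_out ≈ 8.73 V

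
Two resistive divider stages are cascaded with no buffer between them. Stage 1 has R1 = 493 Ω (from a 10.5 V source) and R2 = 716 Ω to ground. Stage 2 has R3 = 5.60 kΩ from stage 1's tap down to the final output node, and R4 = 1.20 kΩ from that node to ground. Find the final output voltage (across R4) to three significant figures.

Stage 2 presents R3+R4 = 6800 Ω as a load on stage 1's tap.
Stage 1's lower leg becomes R2‖(R3+R4) = 647.8 Ω, so V_mid = 10.5 × 647.8/1141 = 5.962 V.
Stage 2 is itself unloaded: V_out = V_mid × R4/(R3+R4) = 5.962 × 1200/6800 = 1.05 V.

V_out ≈ 1.05 V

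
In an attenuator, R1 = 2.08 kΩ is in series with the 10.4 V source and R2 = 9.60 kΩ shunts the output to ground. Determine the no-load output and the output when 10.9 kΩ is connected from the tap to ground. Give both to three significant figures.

Unloaded: 8.55 V; loaded: 7.39 V

Open-circuit: V = 10.4 × 9.60/(2.08 + 9.60) = 8.55 V.
With the load, R2 becomes R2‖R_L = 5.104 kΩ, so V = 10.4 × 5.104/7.184 = 7.39 V.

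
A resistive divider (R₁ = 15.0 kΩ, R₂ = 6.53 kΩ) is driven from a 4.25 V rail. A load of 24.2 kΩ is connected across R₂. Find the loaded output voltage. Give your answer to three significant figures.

V_out ≈ 1.09 V

The load sits in parallel with R₂: R₂‖R_L = (6.53 × 24.2) / (6.53 + 24.2) = 5.142 kΩ.
V_out = 4.25 × 5.142 / (15.0 + 5.142) = 4.25 × 5.142/20.14 = 1.09 V.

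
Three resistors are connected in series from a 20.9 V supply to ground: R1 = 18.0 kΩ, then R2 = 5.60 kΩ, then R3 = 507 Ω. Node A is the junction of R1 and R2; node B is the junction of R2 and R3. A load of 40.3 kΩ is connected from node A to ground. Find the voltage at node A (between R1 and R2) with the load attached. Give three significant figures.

Below node A the series string R2+R3 = 6107 Ω sits in parallel with the 40300 Ω load: 5303 Ω.
V_A = 20.9 × 5303/(18000 + 5303) = 4.76 V.

V ≈ 4.76 V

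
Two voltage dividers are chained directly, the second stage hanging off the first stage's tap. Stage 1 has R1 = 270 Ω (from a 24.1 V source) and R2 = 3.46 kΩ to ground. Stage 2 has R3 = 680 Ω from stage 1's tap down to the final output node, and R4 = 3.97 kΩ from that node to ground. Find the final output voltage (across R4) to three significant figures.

V_out ≈ 18.1 V

Stage 2 presents R3+R4 = 4650 Ω as a load on stage 1's tap.
Stage 1's lower leg becomes R2‖(R3+R4) = 1984 Ω, so V_mid = 24.1 × 1984/2254 = 21.21 V.
Stage 2 is itself unloaded: V_out = V_mid × R4/(R3+R4) = 21.21 × 3970/4650 = 18.1 V.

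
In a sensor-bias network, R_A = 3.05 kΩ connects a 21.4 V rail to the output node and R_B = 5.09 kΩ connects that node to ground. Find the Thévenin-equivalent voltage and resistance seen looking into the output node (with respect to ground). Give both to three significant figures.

V_th is the open-circuit tap voltage: 21.4 × 5.09/(3.05 + 5.09) = 13.4 V.
With the supply zeroed, R_A and R_B appear in parallel from the tap: R_th = R_A‖R_B = (3.05 × 5.09)/8.140 = 1.91 kΩ.

V_th = 13.4 V, R_th = 1.91 kΩ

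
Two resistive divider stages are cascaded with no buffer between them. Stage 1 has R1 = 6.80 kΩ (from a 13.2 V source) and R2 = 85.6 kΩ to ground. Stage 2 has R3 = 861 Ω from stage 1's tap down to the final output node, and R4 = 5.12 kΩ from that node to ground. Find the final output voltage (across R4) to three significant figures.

V_out ≈ 5.10 V

Stage 2 presents R3+R4 = 5981 Ω as a load on stage 1's tap.
Stage 1's lower leg becomes R2‖(R3+R4) = 5590 Ω, so V_mid = 13.2 × 5590/12390 = 5.956 V.
Stage 2 is itself unloaded: V_out = V_mid × R4/(R3+R4) = 5.956 × 5120/5981 = 5.10 V.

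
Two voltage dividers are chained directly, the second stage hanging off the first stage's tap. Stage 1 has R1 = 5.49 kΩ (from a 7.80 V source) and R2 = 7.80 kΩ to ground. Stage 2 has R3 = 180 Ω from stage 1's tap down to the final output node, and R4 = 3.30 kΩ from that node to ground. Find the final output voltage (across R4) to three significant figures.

Stage 2 presents R3+R4 = 3480 Ω as a load on stage 1's tap.
Stage 1's lower leg becomes R2‖(R3+R4) = 2406 Ω, so V_mid = 7.80 × 2406/7896 = 2.377 V.
Stage 2 is itself unloaded: V_out = V_mid × R4/(R3+R4) = 2.377 × 3300/3480 = 2.25 V.

V_out ≈ 2.25 V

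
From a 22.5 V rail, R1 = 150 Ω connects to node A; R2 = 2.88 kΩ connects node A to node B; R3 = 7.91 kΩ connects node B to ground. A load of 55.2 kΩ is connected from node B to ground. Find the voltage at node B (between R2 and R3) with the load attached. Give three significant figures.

At node B, R3 is in parallel with the load: R3‖R_L = 6919 Ω.
Below node A the resistance is R2 + (R3‖R_L) = 9799 Ω, so V_A = 22.5 × 9799/9949 = 22.16 V.
Then V_B = V_A × (R3‖R_L)/(R2 + R3‖R_L) = 22.16 × 6919/9799 = 15.6 V.

V ≈ 15.6 V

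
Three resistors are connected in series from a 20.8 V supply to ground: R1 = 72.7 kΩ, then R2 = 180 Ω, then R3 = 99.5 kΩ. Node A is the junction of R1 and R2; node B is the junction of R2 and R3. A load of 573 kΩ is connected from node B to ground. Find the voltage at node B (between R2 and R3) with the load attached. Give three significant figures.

V ≈ 11.2 V

At node B, R3 is in parallel with the load: R3‖R_L = 84780 Ω.
Below node A the resistance is R2 + (R3‖R_L) = 84960 Ω, so V_A = 20.8 × 84960/157700 = 11.21 V.
Then V_B = V_A × (R3‖R_L)/(R2 + R3‖R_L) = 11.21 × 84780/84960 = 11.2 V.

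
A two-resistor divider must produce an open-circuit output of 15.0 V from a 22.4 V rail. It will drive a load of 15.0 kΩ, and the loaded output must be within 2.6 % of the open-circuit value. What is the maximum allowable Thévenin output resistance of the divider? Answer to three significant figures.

Loading drop = R_th/(R_th + R_L) ≤ 0.0260, so R_th ≤ R_L · ε/(1−ε) = 15.0 kΩ × 0.0260/0.9740 = 400 Ω.
(Any R1, R2 with R2/(R1+R2) = 0.670 and R1‖R2 ≤ 400 Ω will meet the spec.)

R_th ≤ 400 Ω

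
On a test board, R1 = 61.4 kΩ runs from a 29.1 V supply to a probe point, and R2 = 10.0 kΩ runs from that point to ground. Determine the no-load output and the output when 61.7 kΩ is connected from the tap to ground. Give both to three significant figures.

Unloaded: 4.08 V; loaded: 3.58 V

Open-circuit: V = 29.1 × 10.0/(61.4 + 10.0) = 4.08 V.
With the load, R2 becomes R2‖R_L = 8.605 kΩ, so V = 29.1 × 8.605/70.01 = 3.58 V.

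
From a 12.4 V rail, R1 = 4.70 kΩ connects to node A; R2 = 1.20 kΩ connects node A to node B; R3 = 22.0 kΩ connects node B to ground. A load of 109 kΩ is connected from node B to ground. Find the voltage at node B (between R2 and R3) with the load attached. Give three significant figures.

V ≈ 9.38 V

At node B, R3 is in parallel with the load: R3‖R_L = 18.31 kΩ.
Below node A the resistance is R2 + (R3‖R_L) = 19.51 kΩ, so V_A = 12.4 × 19.51/24.21 = 9.992 V.
Then V_B = V_A × (R3‖R_L)/(R2 + R3‖R_L) = 9.992 × 18.31/19.51 = 9.38 V.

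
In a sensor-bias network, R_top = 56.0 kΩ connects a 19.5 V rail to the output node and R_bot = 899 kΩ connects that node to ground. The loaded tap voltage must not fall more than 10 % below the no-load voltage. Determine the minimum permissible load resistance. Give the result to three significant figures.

R_L(min) ≈ 474 kΩ

Output resistance R_th = R_top‖R_bot = (56.0 × 899)/955.0 = 52.72 kΩ.
The fractional drop is R_th/(R_th + R_L); requiring this ≤ 0.100 gives R_L ≥ R_th(1/0.100 − 1) = 52.72 × 9.000 = 474 kΩ.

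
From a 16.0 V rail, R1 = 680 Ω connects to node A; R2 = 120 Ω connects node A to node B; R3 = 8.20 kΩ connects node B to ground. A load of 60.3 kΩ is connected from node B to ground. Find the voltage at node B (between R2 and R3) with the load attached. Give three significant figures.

At node B, R3 is in parallel with the load: R3‖R_L = 7218 Ω.
Below node A the resistance is R2 + (R3‖R_L) = 7338 Ω, so V_A = 16.0 × 7338/8018 = 14.64 V.
Then V_B = V_A × (R3‖R_L)/(R2 + R3‖R_L) = 14.64 × 7218/7338 = 14.4 V.

V ≈ 14.4 V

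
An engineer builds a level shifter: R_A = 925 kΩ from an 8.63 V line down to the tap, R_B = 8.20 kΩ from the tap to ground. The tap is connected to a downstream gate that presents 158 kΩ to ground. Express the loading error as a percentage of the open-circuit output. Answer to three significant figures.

4.89 %

The divider's output (Thévenin) resistance is R_A‖R_B = 8.128 kΩ.
Fractional drop under load = R_th/(R_th + R_L) = 8.128 / (8.128 + 158) = 0.04893.
So the output falls by 4.89 %.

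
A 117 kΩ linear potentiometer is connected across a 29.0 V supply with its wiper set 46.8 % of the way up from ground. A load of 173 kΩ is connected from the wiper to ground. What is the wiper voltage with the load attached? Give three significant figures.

The wiper splits the pot into (1−α)R = 62.24 kΩ above and αR = 54.76 kΩ below.
Lower section ‖ load = 41.59 kΩ.
V_wiper = 29.0 × 41.59/(62.24 + 41.59) = 11.6 V.

V ≈ 11.6 V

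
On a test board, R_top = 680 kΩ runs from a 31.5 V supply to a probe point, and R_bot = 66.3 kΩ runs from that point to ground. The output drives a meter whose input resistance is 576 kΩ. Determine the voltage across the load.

V_out ≈ 2.53 V

The load sits in parallel with R_bot: R_bot‖R_L = (66.3 × 576) / (66.3 + 576) = 59.46 kΩ.
V_out = 31.5 × 59.46 / (680 + 59.46) = 31.5 × 59.46/739.5 = 2.53 V.
(Unloaded it would have been 2.80 V.)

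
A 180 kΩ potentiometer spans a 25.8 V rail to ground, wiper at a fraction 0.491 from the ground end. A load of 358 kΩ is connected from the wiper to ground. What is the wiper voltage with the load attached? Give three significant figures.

V ≈ 11.3 V

The wiper splits the pot into (1−α)R = 91.62 kΩ above and αR = 88.38 kΩ below.
Lower section ‖ load = 70.88 kΩ.
V_wiper = 25.8 × 70.88/(91.62 + 70.88) = 11.3 V.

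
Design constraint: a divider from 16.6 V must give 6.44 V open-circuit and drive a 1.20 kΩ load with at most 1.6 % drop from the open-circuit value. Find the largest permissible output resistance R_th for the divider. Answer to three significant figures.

R_th ≤ 19.5 Ω

Loading drop = R_th/(R_th + R_L) ≤ 0.0160, so R_th ≤ R_L · ε/(1−ε) = 1.20 kΩ × 0.0160/0.9840 = 19.5 Ω.
(Any R1, R2 with R2/(R1+R2) = 0.388 and R1‖R2 ≤ 19.5 Ω will meet the spec.)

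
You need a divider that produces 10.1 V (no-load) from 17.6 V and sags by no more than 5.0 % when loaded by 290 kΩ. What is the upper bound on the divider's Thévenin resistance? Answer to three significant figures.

R_th ≤ 15.3 kΩ

Loading drop = R_th/(R_th + R_L) ≤ 0.0500, so R_th ≤ R_L · ε/(1−ε) = 290 kΩ × 0.0500/0.9500 = 15.3 kΩ.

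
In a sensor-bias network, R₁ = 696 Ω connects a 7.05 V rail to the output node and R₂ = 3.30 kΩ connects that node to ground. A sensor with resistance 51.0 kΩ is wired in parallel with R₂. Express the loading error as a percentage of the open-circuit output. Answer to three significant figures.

The divider's output (Thévenin) resistance is R₁‖R₂ = 574.8 Ω.
Fractional drop under load = R_th/(R_th + R_L) = 574.8 / (574.8 + 51000) = 0.01114.
So the output falls by 1.11 %.

1.11 %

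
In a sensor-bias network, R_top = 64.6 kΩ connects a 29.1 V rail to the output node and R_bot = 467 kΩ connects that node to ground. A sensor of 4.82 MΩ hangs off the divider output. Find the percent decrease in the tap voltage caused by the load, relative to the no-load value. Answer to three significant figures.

The divider's output (Thévenin) resistance is R_top‖R_bot = 56.75 kΩ.
Fractional drop under load = R_th/(R_th + R_L) = 56.75 / (56.75 + 4820) = 0.01164.
So the output falls by 1.16 %.

1.16 %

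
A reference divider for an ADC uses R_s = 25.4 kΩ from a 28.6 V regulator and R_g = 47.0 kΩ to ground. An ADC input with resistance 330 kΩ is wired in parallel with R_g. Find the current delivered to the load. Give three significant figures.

I_L ≈ 0.0536 mA

R_g‖R_L = 41.14 kΩ; V_out = 28.6 × 41.14/66.54 = 17.68 V.
I_L = V_out / R_L = 17.68 / 330 kΩ = 0.0536 mA.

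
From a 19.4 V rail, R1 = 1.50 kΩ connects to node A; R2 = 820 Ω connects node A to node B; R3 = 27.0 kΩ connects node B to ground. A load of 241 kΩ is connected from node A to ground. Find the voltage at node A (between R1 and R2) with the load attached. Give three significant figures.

Below node A the series string R2+R3 = 27820 Ω sits in parallel with the 241000 Ω load: 24940 Ω.
V_A = 19.4 × 24940/(1500 + 24940) = 18.3 V.

V ≈ 18.3 V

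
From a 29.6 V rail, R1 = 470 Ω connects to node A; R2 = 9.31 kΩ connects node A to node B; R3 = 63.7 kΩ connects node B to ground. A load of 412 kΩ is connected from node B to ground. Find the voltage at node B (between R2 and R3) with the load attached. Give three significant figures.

At node B, R3 is in parallel with the load: R3‖R_L = 55170 Ω.
Below node A the resistance is R2 + (R3‖R_L) = 64480 Ω, so V_A = 29.6 × 64480/64950 = 29.39 V.
Then V_B = V_A × (R3‖R_L)/(R2 + R3‖R_L) = 29.39 × 55170/64480 = 25.1 V.

V ≈ 25.1 V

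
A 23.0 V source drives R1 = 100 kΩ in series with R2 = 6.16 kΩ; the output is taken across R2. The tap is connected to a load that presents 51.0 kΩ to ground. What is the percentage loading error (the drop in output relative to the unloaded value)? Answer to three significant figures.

Unloaded V = 23.0 × 6.16/106.2 = 1.3346 V.
Loaded: R2‖R_L = 5.496 kΩ, giving V = 23.0 × 5.496/105.5 = 1.1983 V.
Drop = (1.3346 − 1.1983) / 1.3346 = 10.2 %.

10.2 %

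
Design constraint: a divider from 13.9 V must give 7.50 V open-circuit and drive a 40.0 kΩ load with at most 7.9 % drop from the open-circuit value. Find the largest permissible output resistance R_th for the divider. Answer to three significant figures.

R_th ≤ 3.43 kΩ

Loading drop = R_th/(R_th + R_L) ≤ 0.0790, so R_th ≤ R_L · ε/(1−ε) = 40.0 kΩ × 0.0790/0.9210 = 3.43 kΩ.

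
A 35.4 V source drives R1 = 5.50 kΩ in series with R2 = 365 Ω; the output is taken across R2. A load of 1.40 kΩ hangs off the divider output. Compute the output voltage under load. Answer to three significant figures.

The load sits in parallel with R2: R2‖R_L = (365 × 1400) / (365 + 1400) = 289.5 Ω.
V_out = 35.4 × 289.5 / (5500 + 289.5) = 35.4 × 289.5/5790 = 1.77 V.

V_out ≈ 1.77 V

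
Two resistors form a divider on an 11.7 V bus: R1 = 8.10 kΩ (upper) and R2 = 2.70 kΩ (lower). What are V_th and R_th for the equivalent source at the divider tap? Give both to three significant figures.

V_th is the open-circuit tap voltage: 11.7 × 2.70/(8.10 + 2.70) = 2.92 V.
With the supply zeroed, R1 and R2 appear in parallel from the tap: R_th = R1‖R2 = (8.10 × 2.70)/10.80 = 2.02 kΩ.

V_th = 2.92 V, R_th = 2.02 kΩ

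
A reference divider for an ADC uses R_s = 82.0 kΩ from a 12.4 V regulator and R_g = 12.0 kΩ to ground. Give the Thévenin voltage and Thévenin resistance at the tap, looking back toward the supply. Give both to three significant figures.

V_th is the open-circuit tap voltage: 12.4 × 12.0/(82.0 + 12.0) = 1.58 V.
With the supply zeroed, R_s and R_g appear in parallel from the tap: R_th = R_s‖R_g = (82.0 × 12.0)/94.00 = 10.5 kΩ.

V_th = 1.58 V, R_th = 10.5 kΩ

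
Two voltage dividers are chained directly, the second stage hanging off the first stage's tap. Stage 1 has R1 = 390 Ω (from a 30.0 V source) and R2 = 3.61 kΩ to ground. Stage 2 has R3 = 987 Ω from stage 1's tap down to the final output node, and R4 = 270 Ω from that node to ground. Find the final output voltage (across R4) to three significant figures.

V_out ≈ 4.54 V

Stage 2 presents R3+R4 = 1257 Ω as a load on stage 1's tap.
Stage 1's lower leg becomes R2‖(R3+R4) = 932.4 Ω, so V_mid = 30.0 × 932.4/1322 = 21.15 V.
Stage 2 is itself unloaded: V_out = V_mid × R4/(R3+R4) = 21.15 × 270/1257 = 4.54 V.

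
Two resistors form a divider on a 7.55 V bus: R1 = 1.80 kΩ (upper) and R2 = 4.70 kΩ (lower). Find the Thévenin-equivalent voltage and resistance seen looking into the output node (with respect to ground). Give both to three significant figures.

V_th is the open-circuit tap voltage: 7.55 × 4.70/(1.80 + 4.70) = 5.46 V.
With the supply zeroed, R1 and R2 appear in parallel from the tap: R_th = R1‖R2 = (1.80 × 4.70)/6.500 = 1.30 kΩ.

V_th = 5.46 V, R_th = 1.30 kΩ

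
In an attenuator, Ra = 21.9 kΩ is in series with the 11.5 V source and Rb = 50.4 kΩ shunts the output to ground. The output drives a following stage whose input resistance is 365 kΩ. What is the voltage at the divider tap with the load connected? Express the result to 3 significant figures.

V_out ≈ 7.69 V

The load sits in parallel with Rb: Rb‖R_L = (50.4 × 365) / (50.4 + 365) = 44.29 kΩ.
V_out = 11.5 × 44.29 / (21.9 + 44.29) = 11.5 × 44.29/66.19 = 7.69 V.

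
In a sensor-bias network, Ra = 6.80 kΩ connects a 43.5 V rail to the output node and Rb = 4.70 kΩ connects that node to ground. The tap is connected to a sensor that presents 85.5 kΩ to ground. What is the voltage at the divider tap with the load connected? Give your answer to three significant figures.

V_out ≈ 17.2 V

The load sits in parallel with Rb: Rb‖R_L = (4.70 × 85.5) / (4.70 + 85.5) = 4.455 kΩ.
V_out = 43.5 × 4.455 / (6.80 + 4.455) = 43.5 × 4.455/11.26 = 17.2 V.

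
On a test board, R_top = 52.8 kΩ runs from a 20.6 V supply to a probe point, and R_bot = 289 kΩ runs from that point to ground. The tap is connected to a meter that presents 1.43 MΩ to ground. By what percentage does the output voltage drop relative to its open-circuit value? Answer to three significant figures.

3.03 %

The divider's output (Thévenin) resistance is R_top‖R_bot = 44.64 kΩ.
Fractional drop under load = R_th/(R_th + R_L) = 44.64 / (44.64 + 1430) = 0.03027.
So the output falls by 3.03 %.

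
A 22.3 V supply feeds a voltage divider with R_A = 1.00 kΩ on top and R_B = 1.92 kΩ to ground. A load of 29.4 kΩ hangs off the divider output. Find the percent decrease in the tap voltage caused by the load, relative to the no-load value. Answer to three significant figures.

The divider's output (Thévenin) resistance is R_A‖R_B = 0.6575 kΩ.
Fractional drop under load = R_th/(R_th + R_L) = 0.6575 / (0.6575 + 29.4) = 0.02188.
So the output falls by 2.19 %.

2.19 %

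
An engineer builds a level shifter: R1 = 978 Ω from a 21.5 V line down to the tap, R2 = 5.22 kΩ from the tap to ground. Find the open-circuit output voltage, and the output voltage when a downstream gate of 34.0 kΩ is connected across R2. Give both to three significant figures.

Open-circuit: V = 21.5 × 5220/(978 + 5220) = 18.1 V.
With the load, R2 becomes R2‖R_L = 4525 Ω, so V = 21.5 × 4525/5503 = 17.7 V.

Unloaded: 18.1 V; loaded: 17.7 V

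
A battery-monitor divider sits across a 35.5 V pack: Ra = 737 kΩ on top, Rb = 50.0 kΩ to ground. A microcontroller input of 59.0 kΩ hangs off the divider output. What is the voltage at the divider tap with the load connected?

V_out ≈ 1.26 V

The load sits in parallel with Rb: Rb‖R_L = (50.0 × 59.0) / (50.0 + 59.0) = 27.06 kΩ.
V_out = 35.5 × 27.06 / (737 + 27.06) = 35.5 × 27.06/764.1 = 1.26 V.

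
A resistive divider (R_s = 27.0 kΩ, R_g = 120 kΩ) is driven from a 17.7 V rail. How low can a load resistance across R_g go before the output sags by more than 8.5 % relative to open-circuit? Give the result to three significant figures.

R_L(min) ≈ 237 kΩ

Output resistance R_th = R_s‖R_g = (27.0 × 120)/147.0 = 22.04 kΩ.
The fractional drop is R_th/(R_th + R_L); requiring this ≤ 0.0850 gives R_L ≥ R_th(1/0.0850 − 1) = 22.04 × 10.76 = 237 kΩ.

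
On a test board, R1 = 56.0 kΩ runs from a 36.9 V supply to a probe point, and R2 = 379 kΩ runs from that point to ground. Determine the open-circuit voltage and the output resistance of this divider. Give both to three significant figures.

V_th = 32.1 V, R_th = 48.8 kΩ

V_th is the open-circuit tap voltage: 36.9 × 379/(56.0 + 379) = 32.1 V.
With the supply zeroed, R1 and R2 appear in parallel from the tap: R_th = R1‖R2 = (56.0 × 379)/435.0 = 48.8 kΩ.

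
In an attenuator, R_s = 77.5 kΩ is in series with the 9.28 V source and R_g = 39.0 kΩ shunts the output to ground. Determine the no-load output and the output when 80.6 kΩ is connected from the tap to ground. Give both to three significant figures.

Open-circuit: V = 9.28 × 39.0/(77.5 + 39.0) = 3.11 V.
With the load, R_g becomes R_g‖R_L = 26.28 kΩ, so V = 9.28 × 26.28/103.8 = 2.35 V.

Unloaded: 3.11 V; loaded: 2.35 V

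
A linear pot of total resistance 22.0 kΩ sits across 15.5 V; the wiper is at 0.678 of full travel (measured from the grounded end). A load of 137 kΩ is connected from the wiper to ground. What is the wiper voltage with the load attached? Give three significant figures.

The wiper splits the pot into (1−α)R = 7.084 kΩ above and αR = 14.92 kΩ below.
Lower section ‖ load = 13.45 kΩ.
V_wiper = 15.5 × 13.45/(7.084 + 13.45) = 10.2 V.

V ≈ 10.2 V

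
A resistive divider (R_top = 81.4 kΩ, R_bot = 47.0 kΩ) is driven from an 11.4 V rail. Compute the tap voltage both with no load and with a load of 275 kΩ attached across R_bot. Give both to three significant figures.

Unloaded: 4.17 V; loaded: 3.76 V

Open-circuit: V = 11.4 × 47.0/(81.4 + 47.0) = 4.17 V.
With the load, R_bot becomes R_bot‖R_L = 40.14 kΩ, so V = 11.4 × 40.14/121.5 = 3.76 V.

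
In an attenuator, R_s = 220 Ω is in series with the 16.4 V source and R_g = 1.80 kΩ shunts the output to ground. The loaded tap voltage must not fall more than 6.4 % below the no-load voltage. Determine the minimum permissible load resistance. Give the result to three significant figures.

Output resistance R_th = R_s‖R_g = (220 × 1800)/2020 = 196.0 Ω.
The fractional drop is R_th/(R_th + R_L); requiring this ≤ 0.0640 gives R_L ≥ R_th(1/0.0640 − 1) = 196.0 × 14.62 = 2.87 kΩ.

R_L(min) ≈ 2.87 kΩ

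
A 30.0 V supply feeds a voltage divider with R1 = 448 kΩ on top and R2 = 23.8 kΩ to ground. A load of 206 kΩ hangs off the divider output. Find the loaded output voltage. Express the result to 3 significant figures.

V_out ≈ 1.36 V

The load sits in parallel with R2: R2‖R_L = (23.8 × 206) / (23.8 + 206) = 21.34 kΩ.
V_out = 30.0 × 21.34 / (448 + 21.34) = 30.0 × 21.34/469.3 = 1.36 V.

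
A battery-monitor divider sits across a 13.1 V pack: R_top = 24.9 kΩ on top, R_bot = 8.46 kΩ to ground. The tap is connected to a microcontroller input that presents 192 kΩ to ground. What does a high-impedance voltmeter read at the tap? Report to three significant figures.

The load sits in parallel with R_bot: R_bot‖R_L = (8.46 × 192) / (8.46 + 192) = 8.103 kΩ.
V_out = 13.1 × 8.103 / (24.9 + 8.103) = 13.1 × 8.103/33.00 = 3.22 V.

V_out ≈ 3.22 V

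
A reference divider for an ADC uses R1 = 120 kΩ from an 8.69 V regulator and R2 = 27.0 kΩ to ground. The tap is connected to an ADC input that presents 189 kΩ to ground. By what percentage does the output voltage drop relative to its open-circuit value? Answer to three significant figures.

Unloaded V = 8.69 × 27.0/147.0 = 1.5961 V.
Loaded: R2‖R_L = 23.62 kΩ, giving V = 8.69 × 23.62/143.6 = 1.4294 V.
Drop = (1.5961 − 1.4294) / 1.5961 = 10.4 %.

10.4 %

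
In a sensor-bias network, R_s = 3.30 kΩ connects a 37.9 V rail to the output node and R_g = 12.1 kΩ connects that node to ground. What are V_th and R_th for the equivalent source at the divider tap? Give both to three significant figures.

V_th = 29.8 V, R_th = 2.59 kΩ

V_th is the open-circuit tap voltage: 37.9 × 12.1/(3.30 + 12.1) = 29.8 V.
With the supply zeroed, R_s and R_g appear in parallel from the tap: R_th = R_s‖R_g = (3.30 × 12.1)/15.40 = 2.59 kΩ.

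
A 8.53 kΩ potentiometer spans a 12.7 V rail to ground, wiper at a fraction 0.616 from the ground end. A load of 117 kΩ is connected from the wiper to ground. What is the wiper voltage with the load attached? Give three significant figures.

V ≈ 7.69 V

The wiper splits the pot into (1−α)R = 3.276 kΩ above and αR = 5.254 kΩ below.
Lower section ‖ load = 5.029 kΩ.
V_wiper = 12.7 × 5.029/(3.276 + 5.029) = 7.69 V.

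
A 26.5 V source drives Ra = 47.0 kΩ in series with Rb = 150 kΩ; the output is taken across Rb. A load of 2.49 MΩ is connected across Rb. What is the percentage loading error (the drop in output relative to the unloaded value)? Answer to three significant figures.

The divider's output (Thévenin) resistance is Ra‖Rb = 35.79 kΩ.
Fractional drop under load = R_th/(R_th + R_L) = 35.79 / (35.79 + 2490) = 0.01417.
So the output falls by 1.42 %.

1.42 %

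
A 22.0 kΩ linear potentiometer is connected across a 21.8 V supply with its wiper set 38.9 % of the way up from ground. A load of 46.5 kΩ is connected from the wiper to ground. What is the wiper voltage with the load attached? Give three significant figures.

The wiper splits the pot into (1−α)R = 13.44 kΩ above and αR = 8.558 kΩ below.
Lower section ‖ load = 7.228 kΩ.
V_wiper = 21.8 × 7.228/(13.44 + 7.228) = 7.62 V.

V ≈ 7.62 V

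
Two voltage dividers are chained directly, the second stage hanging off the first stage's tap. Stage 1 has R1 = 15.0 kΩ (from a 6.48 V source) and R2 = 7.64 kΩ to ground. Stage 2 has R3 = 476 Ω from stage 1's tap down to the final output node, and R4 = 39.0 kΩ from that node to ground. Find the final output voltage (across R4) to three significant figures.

Stage 2 presents R3+R4 = 39480 Ω as a load on stage 1's tap.
Stage 1's lower leg becomes R2‖(R3+R4) = 6401 Ω, so V_mid = 6.48 × 6401/21400 = 1.938 V.
Stage 2 is itself unloaded: V_out = V_mid × R4/(R3+R4) = 1.938 × 39000/39480 = 1.91 V.

V_out ≈ 1.91 V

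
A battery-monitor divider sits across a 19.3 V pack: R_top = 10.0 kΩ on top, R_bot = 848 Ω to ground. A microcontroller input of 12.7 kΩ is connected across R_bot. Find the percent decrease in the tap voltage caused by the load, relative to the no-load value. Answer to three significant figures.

The divider's output (Thévenin) resistance is R_top‖R_bot = 781.7 Ω.
Fractional drop under load = R_th/(R_th + R_L) = 781.7 / (781.7 + 12700) = 0.05798.
So the output falls by 5.80 %.

5.80 %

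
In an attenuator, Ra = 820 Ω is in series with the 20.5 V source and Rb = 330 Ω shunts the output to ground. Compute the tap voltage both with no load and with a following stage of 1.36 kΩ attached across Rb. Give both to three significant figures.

Open-circuit: V = 20.5 × 330/(820 + 330) = 5.88 V.
With the load, Rb becomes Rb‖R_L = 265.6 Ω, so V = 20.5 × 265.6/1086 = 5.01 V.

Unloaded: 5.88 V; loaded: 5.01 V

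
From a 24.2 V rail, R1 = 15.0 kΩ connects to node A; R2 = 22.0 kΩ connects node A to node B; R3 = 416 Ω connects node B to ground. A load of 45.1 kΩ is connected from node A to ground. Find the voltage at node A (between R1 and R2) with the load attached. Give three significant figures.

V ≈ 12.1 V

Below node A the series string R2+R3 = 22420 Ω sits in parallel with the 45100 Ω load: 14970 Ω.
V_A = 24.2 × 14970/(15000 + 14970) = 12.1 V.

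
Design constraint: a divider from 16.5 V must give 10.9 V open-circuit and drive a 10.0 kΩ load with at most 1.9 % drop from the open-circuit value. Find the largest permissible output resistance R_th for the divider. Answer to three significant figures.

Loading drop = R_th/(R_th + R_L) ≤ 0.0190, so R_th ≤ R_L · ε/(1−ε) = 10.0 kΩ × 0.0190/0.9810 = 194 Ω.
(Any R1, R2 with R2/(R1+R2) = 0.661 and R1‖R2 ≤ 194 Ω will meet the spec.)

R_th ≤ 194 Ω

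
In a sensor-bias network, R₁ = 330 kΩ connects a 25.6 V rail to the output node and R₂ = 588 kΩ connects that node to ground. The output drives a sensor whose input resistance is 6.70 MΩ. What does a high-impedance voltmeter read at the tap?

V_out ≈ 15.9 V

The load sits in parallel with R₂: R₂‖R_L = (588 × 6700) / (588 + 6700) = 540.6 kΩ.
V_out = 25.6 × 540.6 / (330 + 540.6) = 25.6 × 540.6/870.6 = 15.9 V.
(Unloaded it would have been 16.4 V.)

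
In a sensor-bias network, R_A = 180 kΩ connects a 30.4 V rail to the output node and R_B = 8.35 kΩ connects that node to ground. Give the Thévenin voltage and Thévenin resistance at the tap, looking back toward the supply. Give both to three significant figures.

V_th = 1.35 V, R_th = 7.98 kΩ

V_th is the open-circuit tap voltage: 30.4 × 8.35/(180 + 8.35) = 1.35 V.
With the supply zeroed, R_A and R_B appear in parallel from the tap: R_th = R_A‖R_B = (180 × 8.35)/188.3 = 7.98 kΩ.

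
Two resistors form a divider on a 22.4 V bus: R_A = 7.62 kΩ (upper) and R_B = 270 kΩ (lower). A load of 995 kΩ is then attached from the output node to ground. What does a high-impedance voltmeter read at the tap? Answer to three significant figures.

V_out ≈ 21.6 V

The load sits in parallel with R_B: R_B‖R_L = (270 × 995) / (270 + 995) = 212.4 kΩ.
V_out = 22.4 × 212.4 / (7.62 + 212.4) = 22.4 × 212.4/220.0 = 21.6 V.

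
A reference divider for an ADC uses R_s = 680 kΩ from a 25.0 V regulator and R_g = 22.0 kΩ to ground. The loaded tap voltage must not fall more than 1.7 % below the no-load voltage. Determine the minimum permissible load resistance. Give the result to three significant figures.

R_L(min) ≈ 1.23 MΩ

Output resistance R_th = R_s‖R_g = (680 × 22.0)/702.0 = 21.31 kΩ.
The fractional drop is R_th/(R_th + R_L); requiring this ≤ 0.0170 gives R_L ≥ R_th(1/0.0170 − 1) = 21.31 × 57.82 = 1.23 MΩ.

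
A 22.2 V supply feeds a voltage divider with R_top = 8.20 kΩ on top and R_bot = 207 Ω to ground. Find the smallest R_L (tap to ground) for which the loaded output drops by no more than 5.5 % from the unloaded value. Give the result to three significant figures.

Output resistance R_th = R_top‖R_bot = (8200 × 207)/8407 = 201.9 Ω.
The fractional drop is R_th/(R_th + R_L); requiring this ≤ 0.0550 gives R_L ≥ R_th(1/0.0550 − 1) = 201.9 × 17.18 = 3.47 kΩ.

R_L(min) ≈ 3.47 kΩ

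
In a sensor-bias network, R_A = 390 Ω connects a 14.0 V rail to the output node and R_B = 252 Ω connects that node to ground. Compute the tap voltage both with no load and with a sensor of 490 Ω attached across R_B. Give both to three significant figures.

Open-circuit: V = 14.0 × 252/(390 + 252) = 5.50 V.
With the load, R_B becomes R_B‖R_L = 166.4 Ω, so V = 14.0 × 166.4/556.4 = 4.19 V.

Unloaded: 5.50 V; loaded: 4.19 V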